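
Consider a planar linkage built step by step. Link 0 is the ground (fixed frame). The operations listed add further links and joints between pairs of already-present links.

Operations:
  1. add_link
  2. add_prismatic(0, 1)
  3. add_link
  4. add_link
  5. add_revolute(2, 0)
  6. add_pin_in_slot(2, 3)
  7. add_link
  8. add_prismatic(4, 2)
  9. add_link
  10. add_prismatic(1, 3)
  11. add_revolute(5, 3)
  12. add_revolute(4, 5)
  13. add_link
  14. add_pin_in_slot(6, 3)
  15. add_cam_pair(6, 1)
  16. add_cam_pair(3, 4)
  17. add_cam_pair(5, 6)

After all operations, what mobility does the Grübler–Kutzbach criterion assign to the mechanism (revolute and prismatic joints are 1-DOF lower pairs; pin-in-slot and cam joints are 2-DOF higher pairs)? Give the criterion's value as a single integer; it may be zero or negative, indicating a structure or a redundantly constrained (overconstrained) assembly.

M = 1

[1;0;0] (link 0 is ground)
L+ [2;0;0]
P(0,1)∈J1 [2;1;0]
L+ [3;1;0]
L+ [4;1;0]
R(2,0)∈J1 [4;2;0]
PS(2,3)∈J2 [4;2;1]
L+ [5;2;1]
P(4,2)∈J1 [5;3;1]
L+ [6;3;1]
P(1,3)∈J1 [6;4;1]
R(5,3)∈J1 [6;5;1]
R(4,5)∈J1 [6;6;1]
L+ [7;6;1]
PS(6,3)∈J2 [7;6;2]
C(6,1)∈J2 [7;6;3]
C(3,4)∈J2 [7;6;4]
C(5,6)∈J2 [7;6;5]
mobility = 18 − 12 − 5 = 1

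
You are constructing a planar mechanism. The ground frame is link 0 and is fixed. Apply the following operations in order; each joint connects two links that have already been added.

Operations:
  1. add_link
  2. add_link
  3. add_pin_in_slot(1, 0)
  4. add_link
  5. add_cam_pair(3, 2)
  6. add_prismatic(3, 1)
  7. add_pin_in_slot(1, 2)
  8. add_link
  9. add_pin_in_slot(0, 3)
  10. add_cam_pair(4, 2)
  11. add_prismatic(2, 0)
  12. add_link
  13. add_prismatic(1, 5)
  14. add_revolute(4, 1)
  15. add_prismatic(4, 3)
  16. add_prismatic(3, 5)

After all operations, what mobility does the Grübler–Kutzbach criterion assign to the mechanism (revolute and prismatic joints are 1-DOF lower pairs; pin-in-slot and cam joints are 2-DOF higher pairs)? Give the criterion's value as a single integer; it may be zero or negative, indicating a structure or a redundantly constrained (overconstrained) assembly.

M = -2

[1;0;0] (link 0 is ground)
L+ [2;0;0]
L+ [3;0;0]
PS(1,0)∈J2 [3;0;1]
L+ [4;0;1]
C(3,2)∈J2 [4;0;2]
P(3,1)∈J1 [4;1;2]
PS(1,2)∈J2 [4;1;3]
L+ [5;1;3]
PS(0,3)∈J2 [5;1;4]
C(4,2)∈J2 [5;1;5]
P(2,0)∈J1 [5;2;5]
L+ [6;2;5]
P(1,5)∈J1 [6;3;5]
R(4,1)∈J1 [6;4;5]
P(4,3)∈J1 [6;5;5]
P(3,5)∈J1 [6;6;5]
mobility = 15 − 12 − 5 = -2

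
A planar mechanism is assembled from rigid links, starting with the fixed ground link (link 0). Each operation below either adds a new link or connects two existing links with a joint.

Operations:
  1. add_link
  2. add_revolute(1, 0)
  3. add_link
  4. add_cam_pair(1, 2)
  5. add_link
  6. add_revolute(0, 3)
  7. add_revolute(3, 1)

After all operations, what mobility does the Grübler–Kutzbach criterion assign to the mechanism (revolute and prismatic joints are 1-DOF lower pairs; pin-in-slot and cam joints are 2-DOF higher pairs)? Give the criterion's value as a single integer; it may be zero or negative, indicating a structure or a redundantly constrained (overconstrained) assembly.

M = 2

ground; <1,0,0>
#1 <2,0,0>
R:1↔0 J1 <2,1,0>
#2 <3,1,0>
C:1↔2 J2 <3,1,1>
#3 <4,1,1>
R:0↔3 J1 <4,2,1>
R:3↔1 J1 <4,3,1>
3×3 − 2×3 − 1×1 = 2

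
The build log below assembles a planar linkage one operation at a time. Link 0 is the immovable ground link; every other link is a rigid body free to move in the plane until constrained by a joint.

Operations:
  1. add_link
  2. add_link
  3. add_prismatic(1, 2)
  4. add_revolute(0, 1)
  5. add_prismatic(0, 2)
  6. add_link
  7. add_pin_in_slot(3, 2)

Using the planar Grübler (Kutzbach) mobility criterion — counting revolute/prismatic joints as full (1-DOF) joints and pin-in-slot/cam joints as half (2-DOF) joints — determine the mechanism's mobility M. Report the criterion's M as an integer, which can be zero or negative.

M = 2

(L,J1,J2)=(1,0,0); link0 fixed
link1: (2,0,0)
link2: (3,0,0)
P 1-2 [J1]: (3,1,0)
R 0-1 [J1]: (3,2,0)
P 0-2 [J1]: (3,3,0)
link3: (4,3,0)
PS 3-2 [J2]: (4,3,1)
Grübler: 3·3 − 2·3 − 1 = 2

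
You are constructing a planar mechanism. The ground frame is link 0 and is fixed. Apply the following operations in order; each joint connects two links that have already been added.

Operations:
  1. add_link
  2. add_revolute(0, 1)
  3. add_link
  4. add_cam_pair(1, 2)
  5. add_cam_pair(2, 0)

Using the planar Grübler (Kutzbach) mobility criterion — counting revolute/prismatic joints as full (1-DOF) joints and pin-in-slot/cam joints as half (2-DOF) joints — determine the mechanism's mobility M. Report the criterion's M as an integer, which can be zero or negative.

M = 2

ground; <1,0,0>
#1 <2,0,0>
R:0↔1 J1 <2,1,0>
#2 <3,1,0>
C:1↔2 J2 <3,1,1>
C:2↔0 J2 <3,1,2>
3×2 − 2×1 − 1×2 = 2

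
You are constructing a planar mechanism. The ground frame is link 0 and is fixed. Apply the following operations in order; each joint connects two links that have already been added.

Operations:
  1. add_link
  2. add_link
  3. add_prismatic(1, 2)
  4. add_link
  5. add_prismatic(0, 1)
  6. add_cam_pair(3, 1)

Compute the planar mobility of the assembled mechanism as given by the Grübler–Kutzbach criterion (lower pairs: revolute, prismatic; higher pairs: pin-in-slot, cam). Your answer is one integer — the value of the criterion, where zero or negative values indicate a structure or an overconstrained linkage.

M = 4

L=1 J1=0 J2=0
add link → L=2 J1=0 J2=0
add link → L=3 J1=0 J2=0
P@1,2 dof=1 J1 → L=3 J1=1 J2=0
add link → L=4 J1=1 J2=0
P@0,1 dof=1 J1 → L=4 J1=2 J2=0
C@3,1 dof=2 J2 → L=4 J1=2 J2=1
M=3(L−1)−2J1−J2=3·3−2·2−1=4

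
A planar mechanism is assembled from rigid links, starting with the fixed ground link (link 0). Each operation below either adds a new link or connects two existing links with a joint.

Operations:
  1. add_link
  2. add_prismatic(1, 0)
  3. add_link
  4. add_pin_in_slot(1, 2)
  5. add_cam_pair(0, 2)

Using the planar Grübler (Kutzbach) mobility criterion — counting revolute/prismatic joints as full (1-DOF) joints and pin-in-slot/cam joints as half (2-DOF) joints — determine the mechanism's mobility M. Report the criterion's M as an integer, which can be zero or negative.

ground; <1,0,0>
#1 <2,0,0>
P:1↔0 J1 <2,1,0>
#2 <3,1,0>
PS:1↔2 J2 <3,1,1>
C:0↔2 J2 <3,1,2>
3×2 − 2×1 − 1×2 = 2

M = 2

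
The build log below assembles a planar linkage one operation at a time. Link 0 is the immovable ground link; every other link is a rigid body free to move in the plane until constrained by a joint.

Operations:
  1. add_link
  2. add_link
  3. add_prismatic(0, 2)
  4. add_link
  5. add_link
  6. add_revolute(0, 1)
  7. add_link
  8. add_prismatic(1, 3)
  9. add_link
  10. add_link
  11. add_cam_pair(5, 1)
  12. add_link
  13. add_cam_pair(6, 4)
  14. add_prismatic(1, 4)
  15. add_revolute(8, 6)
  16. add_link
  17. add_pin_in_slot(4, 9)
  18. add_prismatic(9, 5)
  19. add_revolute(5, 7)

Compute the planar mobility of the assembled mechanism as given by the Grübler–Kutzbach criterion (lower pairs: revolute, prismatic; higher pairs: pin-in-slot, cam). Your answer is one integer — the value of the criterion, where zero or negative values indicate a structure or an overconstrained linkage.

M = 10

L=1 J1=0 J2=0
add link → L=2 J1=0 J2=0
add link → L=3 J1=0 J2=0
P@0,2 dof=1 J1 → L=3 J1=1 J2=0
add link → L=4 J1=1 J2=0
add link → L=5 J1=1 J2=0
R@0,1 dof=1 J1 → L=5 J1=2 J2=0
add link → L=6 J1=2 J2=0
P@1,3 dof=1 J1 → L=6 J1=3 J2=0
add link → L=7 J1=3 J2=0
add link → L=8 J1=3 J2=0
C@5,1 dof=2 J2 → L=8 J1=3 J2=1
add link → L=9 J1=3 J2=1
C@6,4 dof=2 J2 → L=9 J1=3 J2=2
P@1,4 dof=1 J1 → L=9 J1=4 J2=2
R@8,6 dof=1 J1 → L=9 J1=5 J2=2
add link → L=10 J1=5 J2=2
PS@4,9 dof=2 J2 → L=10 J1=5 J2=3
P@9,5 dof=1 J1 → L=10 J1=6 J2=3
R@5,7 dof=1 J1 → L=10 J1=7 J2=3
M=3(L−1)−2J1−J2=3·9−2·7−3=10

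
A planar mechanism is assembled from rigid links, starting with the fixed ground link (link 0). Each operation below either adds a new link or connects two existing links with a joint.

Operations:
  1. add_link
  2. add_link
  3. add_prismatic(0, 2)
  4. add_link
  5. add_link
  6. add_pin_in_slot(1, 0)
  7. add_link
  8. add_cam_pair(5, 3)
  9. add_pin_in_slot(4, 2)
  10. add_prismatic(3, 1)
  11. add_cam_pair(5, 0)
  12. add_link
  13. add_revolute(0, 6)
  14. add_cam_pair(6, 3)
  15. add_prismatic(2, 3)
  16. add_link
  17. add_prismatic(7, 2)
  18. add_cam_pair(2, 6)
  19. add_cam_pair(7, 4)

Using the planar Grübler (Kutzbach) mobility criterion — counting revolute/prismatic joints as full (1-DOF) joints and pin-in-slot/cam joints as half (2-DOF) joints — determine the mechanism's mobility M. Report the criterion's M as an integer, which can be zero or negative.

(L,J1,J2)=(1,0,0); link0 fixed
link1: (2,0,0)
link2: (3,0,0)
P 0-2 [J1]: (3,1,0)
link3: (4,1,0)
link4: (5,1,0)
PS 1-0 [J2]: (5,1,1)
link5: (6,1,1)
C 5-3 [J2]: (6,1,2)
PS 4-2 [J2]: (6,1,3)
P 3-1 [J1]: (6,2,3)
C 5-0 [J2]: (6,2,4)
link6: (7,2,4)
R 0-6 [J1]: (7,3,4)
C 6-3 [J2]: (7,3,5)
P 2-3 [J1]: (7,4,5)
link7: (8,4,5)
P 7-2 [J1]: (8,5,5)
C 2-6 [J2]: (8,5,6)
C 7-4 [J2]: (8,5,7)
Grübler: 3·7 − 2·5 − 7 = 4

M = 4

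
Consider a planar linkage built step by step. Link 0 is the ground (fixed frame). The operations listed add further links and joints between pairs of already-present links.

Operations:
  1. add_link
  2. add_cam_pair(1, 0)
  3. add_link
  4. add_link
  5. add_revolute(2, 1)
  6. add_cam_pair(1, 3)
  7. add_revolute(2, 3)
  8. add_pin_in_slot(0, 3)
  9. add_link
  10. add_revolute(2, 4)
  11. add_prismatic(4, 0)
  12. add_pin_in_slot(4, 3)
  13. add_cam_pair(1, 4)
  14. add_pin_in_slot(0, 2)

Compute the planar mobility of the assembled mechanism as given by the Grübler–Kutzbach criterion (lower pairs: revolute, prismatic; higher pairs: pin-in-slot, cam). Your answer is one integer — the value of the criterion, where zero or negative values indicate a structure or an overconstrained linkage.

M = -2

L=1 J1=0 J2=0
add link → L=2 J1=0 J2=0
C@1,0 dof=2 J2 → L=2 J1=0 J2=1
add link → L=3 J1=0 J2=1
add link → L=4 J1=0 J2=1
R@2,1 dof=1 J1 → L=4 J1=1 J2=1
C@1,3 dof=2 J2 → L=4 J1=1 J2=2
R@2,3 dof=1 J1 → L=4 J1=2 J2=2
PS@0,3 dof=2 J2 → L=4 J1=2 J2=3
add link → L=5 J1=2 J2=3
R@2,4 dof=1 J1 → L=5 J1=3 J2=3
P@4,0 dof=1 J1 → L=5 J1=4 J2=3
PS@4,3 dof=2 J2 → L=5 J1=4 J2=4
C@1,4 dof=2 J2 → L=5 J1=4 J2=5
PS@0,2 dof=2 J2 → L=5 J1=4 J2=6
M=3(L−1)−2J1−J2=3·4−2·4−6=-2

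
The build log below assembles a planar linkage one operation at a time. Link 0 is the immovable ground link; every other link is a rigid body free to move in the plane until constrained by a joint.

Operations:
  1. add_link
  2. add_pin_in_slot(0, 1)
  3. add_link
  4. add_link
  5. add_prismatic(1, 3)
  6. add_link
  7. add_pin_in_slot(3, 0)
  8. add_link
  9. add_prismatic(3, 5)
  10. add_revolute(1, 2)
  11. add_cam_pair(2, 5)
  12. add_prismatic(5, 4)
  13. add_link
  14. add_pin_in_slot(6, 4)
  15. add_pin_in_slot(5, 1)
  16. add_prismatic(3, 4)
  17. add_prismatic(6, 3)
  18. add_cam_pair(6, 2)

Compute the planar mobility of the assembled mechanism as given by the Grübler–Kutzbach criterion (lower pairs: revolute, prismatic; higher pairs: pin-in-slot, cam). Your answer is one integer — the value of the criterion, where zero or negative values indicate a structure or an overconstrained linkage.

M = 0

ground; <1,0,0>
#1 <2,0,0>
PS:0↔1 J2 <2,0,1>
#2 <3,0,1>
#3 <4,0,1>
P:1↔3 J1 <4,1,1>
#4 <5,1,1>
PS:3↔0 J2 <5,1,2>
#5 <6,1,2>
P:3↔5 J1 <6,2,2>
R:1↔2 J1 <6,3,2>
C:2↔5 J2 <6,3,3>
P:5↔4 J1 <6,4,3>
#6 <7,4,3>
PS:6↔4 J2 <7,4,4>
PS:5↔1 J2 <7,4,5>
P:3↔4 J1 <7,5,5>
P:6↔3 J1 <7,6,5>
C:6↔2 J2 <7,6,6>
3×6 − 2×6 − 1×6 = 0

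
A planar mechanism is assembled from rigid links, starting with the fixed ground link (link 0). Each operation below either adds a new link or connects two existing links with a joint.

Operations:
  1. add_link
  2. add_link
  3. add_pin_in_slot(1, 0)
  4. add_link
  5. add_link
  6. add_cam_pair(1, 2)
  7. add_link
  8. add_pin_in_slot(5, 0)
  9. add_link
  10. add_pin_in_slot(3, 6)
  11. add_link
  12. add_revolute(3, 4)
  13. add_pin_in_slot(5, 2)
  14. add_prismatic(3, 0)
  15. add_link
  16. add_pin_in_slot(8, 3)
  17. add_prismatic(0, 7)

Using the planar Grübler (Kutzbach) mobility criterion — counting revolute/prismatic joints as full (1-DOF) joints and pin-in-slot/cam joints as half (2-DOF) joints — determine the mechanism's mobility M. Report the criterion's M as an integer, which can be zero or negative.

L=1 J1=0 J2=0
add link → L=2 J1=0 J2=0
add link → L=3 J1=0 J2=0
PS@1,0 dof=2 J2 → L=3 J1=0 J2=1
add link → L=4 J1=0 J2=1
add link → L=5 J1=0 J2=1
C@1,2 dof=2 J2 → L=5 J1=0 J2=2
add link → L=6 J1=0 J2=2
PS@5,0 dof=2 J2 → L=6 J1=0 J2=3
add link → L=7 J1=0 J2=3
PS@3,6 dof=2 J2 → L=7 J1=0 J2=4
add link → L=8 J1=0 J2=4
R@3,4 dof=1 J1 → L=8 J1=1 J2=4
PS@5,2 dof=2 J2 → L=8 J1=1 J2=5
P@3,0 dof=1 J1 → L=8 J1=2 J2=5
add link → L=9 J1=2 J2=5
PS@8,3 dof=2 J2 → L=9 J1=2 J2=6
P@0,7 dof=1 J1 → L=9 J1=3 J2=6
M=3(L−1)−2J1−J2=3·8−2·3−6=12

M = 12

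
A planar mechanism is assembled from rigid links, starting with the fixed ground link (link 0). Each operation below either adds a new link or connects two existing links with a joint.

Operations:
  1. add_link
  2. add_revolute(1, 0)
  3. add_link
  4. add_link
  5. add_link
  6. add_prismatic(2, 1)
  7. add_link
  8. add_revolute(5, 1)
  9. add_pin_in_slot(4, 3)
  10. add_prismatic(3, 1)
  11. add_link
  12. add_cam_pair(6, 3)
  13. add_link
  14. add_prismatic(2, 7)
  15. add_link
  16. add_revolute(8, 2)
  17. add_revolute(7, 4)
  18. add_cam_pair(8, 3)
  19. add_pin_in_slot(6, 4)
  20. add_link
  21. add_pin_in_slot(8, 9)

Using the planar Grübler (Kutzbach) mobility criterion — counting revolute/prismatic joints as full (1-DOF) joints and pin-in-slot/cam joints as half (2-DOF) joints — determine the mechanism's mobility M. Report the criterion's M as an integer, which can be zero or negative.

M = 8

(L,J1,J2)=(1,0,0); link0 fixed
link1: (2,0,0)
R 1-0 [J1]: (2,1,0)
link2: (3,1,0)
link3: (4,1,0)
link4: (5,1,0)
P 2-1 [J1]: (5,2,0)
link5: (6,2,0)
R 5-1 [J1]: (6,3,0)
PS 4-3 [J2]: (6,3,1)
P 3-1 [J1]: (6,4,1)
link6: (7,4,1)
C 6-3 [J2]: (7,4,2)
link7: (8,4,2)
P 2-7 [J1]: (8,5,2)
link8: (9,5,2)
R 8-2 [J1]: (9,6,2)
R 7-4 [J1]: (9,7,2)
C 8-3 [J2]: (9,7,3)
PS 6-4 [J2]: (9,7,4)
link9: (10,7,4)
PS 8-9 [J2]: (10,7,5)
Grübler: 3·9 − 2·7 − 5 = 8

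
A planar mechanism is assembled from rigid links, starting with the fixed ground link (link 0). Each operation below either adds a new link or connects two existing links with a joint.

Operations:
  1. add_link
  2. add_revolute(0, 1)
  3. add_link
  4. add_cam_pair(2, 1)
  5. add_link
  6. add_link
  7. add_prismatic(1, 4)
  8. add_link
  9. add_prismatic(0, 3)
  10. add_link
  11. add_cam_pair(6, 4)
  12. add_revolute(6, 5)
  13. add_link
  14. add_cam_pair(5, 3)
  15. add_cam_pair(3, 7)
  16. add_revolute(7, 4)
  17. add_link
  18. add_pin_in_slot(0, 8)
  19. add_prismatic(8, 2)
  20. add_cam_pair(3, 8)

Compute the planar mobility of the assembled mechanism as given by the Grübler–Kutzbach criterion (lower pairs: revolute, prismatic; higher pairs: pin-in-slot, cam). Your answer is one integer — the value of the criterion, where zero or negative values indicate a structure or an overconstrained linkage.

M = 6

(L,J1,J2)=(1,0,0); link0 fixed
link1: (2,0,0)
R 0-1 [J1]: (2,1,0)
link2: (3,1,0)
C 2-1 [J2]: (3,1,1)
link3: (4,1,1)
link4: (5,1,1)
P 1-4 [J1]: (5,2,1)
link5: (6,2,1)
P 0-3 [J1]: (6,3,1)
link6: (7,3,1)
C 6-4 [J2]: (7,3,2)
R 6-5 [J1]: (7,4,2)
link7: (8,4,2)
C 5-3 [J2]: (8,4,3)
C 3-7 [J2]: (8,4,4)
R 7-4 [J1]: (8,5,4)
link8: (9,5,4)
PS 0-8 [J2]: (9,5,5)
P 8-2 [J1]: (9,6,5)
C 3-8 [J2]: (9,6,6)
Grübler: 3·8 − 2·6 − 6 = 6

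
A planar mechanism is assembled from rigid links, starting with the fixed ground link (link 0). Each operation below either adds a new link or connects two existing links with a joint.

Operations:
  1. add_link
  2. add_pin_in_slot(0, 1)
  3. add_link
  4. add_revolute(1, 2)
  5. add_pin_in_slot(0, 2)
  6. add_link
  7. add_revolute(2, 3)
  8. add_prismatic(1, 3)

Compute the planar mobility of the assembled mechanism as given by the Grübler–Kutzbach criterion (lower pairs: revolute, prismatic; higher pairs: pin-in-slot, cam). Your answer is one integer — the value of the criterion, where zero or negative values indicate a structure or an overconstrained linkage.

M = 1

[1;0;0] (link 0 is ground)
L+ [2;0;0]
PS(0,1)∈J2 [2;0;1]
L+ [3;0;1]
R(1,2)∈J1 [3;1;1]
PS(0,2)∈J2 [3;1;2]
L+ [4;1;2]
R(2,3)∈J1 [4;2;2]
P(1,3)∈J1 [4;3;2]
mobility = 9 − 6 − 2 = 1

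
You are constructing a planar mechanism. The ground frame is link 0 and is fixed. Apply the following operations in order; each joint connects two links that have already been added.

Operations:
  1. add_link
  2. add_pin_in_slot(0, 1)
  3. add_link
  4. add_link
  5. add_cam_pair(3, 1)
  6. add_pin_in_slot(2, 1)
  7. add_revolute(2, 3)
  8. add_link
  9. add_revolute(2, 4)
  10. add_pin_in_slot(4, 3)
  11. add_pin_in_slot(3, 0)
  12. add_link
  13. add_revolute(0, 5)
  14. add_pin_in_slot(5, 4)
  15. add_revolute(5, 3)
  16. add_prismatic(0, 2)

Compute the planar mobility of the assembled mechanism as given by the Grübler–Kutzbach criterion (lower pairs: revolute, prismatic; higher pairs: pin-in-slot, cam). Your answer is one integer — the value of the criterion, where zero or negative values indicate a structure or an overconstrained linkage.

M = -1

[1;0;0] (link 0 is ground)
L+ [2;0;0]
PS(0,1)∈J2 [2;0;1]
L+ [3;0;1]
L+ [4;0;1]
C(3,1)∈J2 [4;0;2]
PS(2,1)∈J2 [4;0;3]
R(2,3)∈J1 [4;1;3]
L+ [5;1;3]
R(2,4)∈J1 [5;2;3]
PS(4,3)∈J2 [5;2;4]
PS(3,0)∈J2 [5;2;5]
L+ [6;2;5]
R(0,5)∈J1 [6;3;5]
PS(5,4)∈J2 [6;3;6]
R(5,3)∈J1 [6;4;6]
P(0,2)∈J1 [6;5;6]
mobility = 15 − 10 − 6 = -1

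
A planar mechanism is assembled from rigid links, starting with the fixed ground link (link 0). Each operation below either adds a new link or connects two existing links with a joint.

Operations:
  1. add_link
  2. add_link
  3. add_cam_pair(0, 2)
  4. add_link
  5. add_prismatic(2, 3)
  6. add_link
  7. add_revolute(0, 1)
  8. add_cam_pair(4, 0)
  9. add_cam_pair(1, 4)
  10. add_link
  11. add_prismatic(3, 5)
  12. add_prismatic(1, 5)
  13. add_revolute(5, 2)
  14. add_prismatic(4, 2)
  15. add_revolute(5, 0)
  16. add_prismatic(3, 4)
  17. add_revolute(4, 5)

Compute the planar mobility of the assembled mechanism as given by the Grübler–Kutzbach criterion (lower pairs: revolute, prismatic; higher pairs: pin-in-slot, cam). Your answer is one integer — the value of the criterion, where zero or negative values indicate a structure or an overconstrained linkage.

M = -6

ground; <1,0,0>
#1 <2,0,0>
#2 <3,0,0>
C:0↔2 J2 <3,0,1>
#3 <4,0,1>
P:2↔3 J1 <4,1,1>
#4 <5,1,1>
R:0↔1 J1 <5,2,1>
C:4↔0 J2 <5,2,2>
C:1↔4 J2 <5,2,3>
#5 <6,2,3>
P:3↔5 J1 <6,3,3>
P:1↔5 J1 <6,4,3>
R:5↔2 J1 <6,5,3>
P:4↔2 J1 <6,6,3>
R:5↔0 J1 <6,7,3>
P:3↔4 J1 <6,8,3>
R:4↔5 J1 <6,9,3>
3×5 − 2×9 − 1×3 = -6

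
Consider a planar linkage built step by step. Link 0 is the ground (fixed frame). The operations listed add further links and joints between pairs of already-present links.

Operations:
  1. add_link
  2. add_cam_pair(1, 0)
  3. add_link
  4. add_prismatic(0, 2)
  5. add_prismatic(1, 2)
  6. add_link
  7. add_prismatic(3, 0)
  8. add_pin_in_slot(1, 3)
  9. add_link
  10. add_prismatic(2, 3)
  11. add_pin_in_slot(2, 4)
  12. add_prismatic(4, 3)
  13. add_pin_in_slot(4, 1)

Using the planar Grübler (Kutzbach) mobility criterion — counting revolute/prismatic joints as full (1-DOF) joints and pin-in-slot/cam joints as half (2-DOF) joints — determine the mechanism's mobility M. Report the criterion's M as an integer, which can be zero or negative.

M = -2

L=1 J1=0 J2=0
add link → L=2 J1=0 J2=0
C@1,0 dof=2 J2 → L=2 J1=0 J2=1
add link → L=3 J1=0 J2=1
P@0,2 dof=1 J1 → L=3 J1=1 J2=1
P@1,2 dof=1 J1 → L=3 J1=2 J2=1
add link → L=4 J1=2 J2=1
P@3,0 dof=1 J1 → L=4 J1=3 J2=1
PS@1,3 dof=2 J2 → L=4 J1=3 J2=2
add link → L=5 J1=3 J2=2
P@2,3 dof=1 J1 → L=5 J1=4 J2=2
PS@2,4 dof=2 J2 → L=5 J1=4 J2=3
P@4,3 dof=1 J1 → L=5 J1=5 J2=3
PS@4,1 dof=2 J2 → L=5 J1=5 J2=4
M=3(L−1)−2J1−J2=3·4−2·5−4=-2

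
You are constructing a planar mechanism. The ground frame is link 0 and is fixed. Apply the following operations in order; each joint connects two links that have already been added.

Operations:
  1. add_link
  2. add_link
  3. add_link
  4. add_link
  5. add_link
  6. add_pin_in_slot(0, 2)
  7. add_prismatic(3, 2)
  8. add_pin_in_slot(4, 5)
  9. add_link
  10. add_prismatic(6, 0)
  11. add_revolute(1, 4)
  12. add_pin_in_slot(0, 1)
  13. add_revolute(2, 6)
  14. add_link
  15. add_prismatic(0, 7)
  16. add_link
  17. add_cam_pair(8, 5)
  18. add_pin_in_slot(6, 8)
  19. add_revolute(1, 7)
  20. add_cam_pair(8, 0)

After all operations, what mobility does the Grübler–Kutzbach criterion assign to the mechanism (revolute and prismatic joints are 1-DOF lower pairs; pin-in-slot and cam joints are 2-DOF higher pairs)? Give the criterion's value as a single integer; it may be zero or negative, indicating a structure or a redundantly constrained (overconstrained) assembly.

M = 6

L=1 J1=0 J2=0
add link → L=2 J1=0 J2=0
add link → L=3 J1=0 J2=0
add link → L=4 J1=0 J2=0
add link → L=5 J1=0 J2=0
add link → L=6 J1=0 J2=0
PS@0,2 dof=2 J2 → L=6 J1=0 J2=1
P@3,2 dof=1 J1 → L=6 J1=1 J2=1
PS@4,5 dof=2 J2 → L=6 J1=1 J2=2
add link → L=7 J1=1 J2=2
P@6,0 dof=1 J1 → L=7 J1=2 J2=2
R@1,4 dof=1 J1 → L=7 J1=3 J2=2
PS@0,1 dof=2 J2 → L=7 J1=3 J2=3
R@2,6 dof=1 J1 → L=7 J1=4 J2=3
add link → L=8 J1=4 J2=3
P@0,7 dof=1 J1 → L=8 J1=5 J2=3
add link → L=9 J1=5 J2=3
C@8,5 dof=2 J2 → L=9 J1=5 J2=4
PS@6,8 dof=2 J2 → L=9 J1=5 J2=5
R@1,7 dof=1 J1 → L=9 J1=6 J2=5
C@8,0 dof=2 J2 → L=9 J1=6 J2=6
M=3(L−1)−2J1−J2=3·8−2·6−6=6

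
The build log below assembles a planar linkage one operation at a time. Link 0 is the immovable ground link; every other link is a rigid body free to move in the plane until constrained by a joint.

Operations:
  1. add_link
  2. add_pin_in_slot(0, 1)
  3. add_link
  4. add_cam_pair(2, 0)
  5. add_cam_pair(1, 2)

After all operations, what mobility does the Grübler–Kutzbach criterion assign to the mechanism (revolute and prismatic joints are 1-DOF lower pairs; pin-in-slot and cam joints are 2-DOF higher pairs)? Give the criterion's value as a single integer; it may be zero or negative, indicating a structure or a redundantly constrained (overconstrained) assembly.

(L,J1,J2)=(1,0,0); link0 fixed
link1: (2,0,0)
PS 0-1 [J2]: (2,0,1)
link2: (3,0,1)
C 2-0 [J2]: (3,0,2)
C 1-2 [J2]: (3,0,3)
Grübler: 3·2 − 2·0 − 3 = 3

M = 3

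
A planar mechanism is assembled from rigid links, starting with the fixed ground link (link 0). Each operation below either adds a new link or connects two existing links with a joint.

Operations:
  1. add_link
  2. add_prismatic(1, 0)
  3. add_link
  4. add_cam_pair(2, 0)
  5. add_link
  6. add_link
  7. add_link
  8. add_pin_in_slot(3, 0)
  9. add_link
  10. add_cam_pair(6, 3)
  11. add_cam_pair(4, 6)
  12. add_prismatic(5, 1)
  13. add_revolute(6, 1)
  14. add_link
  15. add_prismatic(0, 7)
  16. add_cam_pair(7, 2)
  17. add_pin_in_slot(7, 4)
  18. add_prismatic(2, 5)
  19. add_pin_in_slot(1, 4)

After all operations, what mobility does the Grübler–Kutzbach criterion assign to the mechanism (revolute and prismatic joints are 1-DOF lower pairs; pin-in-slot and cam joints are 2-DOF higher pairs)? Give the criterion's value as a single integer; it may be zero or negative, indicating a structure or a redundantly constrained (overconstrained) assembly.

M = 4

[1;0;0] (link 0 is ground)
L+ [2;0;0]
P(1,0)∈J1 [2;1;0]
L+ [3;1;0]
C(2,0)∈J2 [3;1;1]
L+ [4;1;1]
L+ [5;1;1]
L+ [6;1;1]
PS(3,0)∈J2 [6;1;2]
L+ [7;1;2]
C(6,3)∈J2 [7;1;3]
C(4,6)∈J2 [7;1;4]
P(5,1)∈J1 [7;2;4]
R(6,1)∈J1 [7;3;4]
L+ [8;3;4]
P(0,7)∈J1 [8;4;4]
C(7,2)∈J2 [8;4;5]
PS(7,4)∈J2 [8;4;6]
P(2,5)∈J1 [8;5;6]
PS(1,4)∈J2 [8;5;7]
mobility = 21 − 10 − 7 = 4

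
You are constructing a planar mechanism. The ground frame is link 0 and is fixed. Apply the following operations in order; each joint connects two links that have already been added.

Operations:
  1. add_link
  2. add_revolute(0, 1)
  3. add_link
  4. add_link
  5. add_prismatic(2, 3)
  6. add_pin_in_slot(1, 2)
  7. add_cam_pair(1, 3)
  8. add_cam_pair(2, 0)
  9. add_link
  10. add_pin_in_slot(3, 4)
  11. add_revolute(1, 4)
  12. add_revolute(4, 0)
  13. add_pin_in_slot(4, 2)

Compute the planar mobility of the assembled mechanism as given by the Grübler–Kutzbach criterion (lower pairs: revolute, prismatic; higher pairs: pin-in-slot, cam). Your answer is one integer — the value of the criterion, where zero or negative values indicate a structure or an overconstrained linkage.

link 0 = ground. State L|J1|J2 = 1|0|0
+link1  2|0|0
R(0,1) f=1→J1  2|1|0
+link2  3|1|0
+link3  4|1|0
P(2,3) f=1→J1  4|2|0
PS(1,2) f=2→J2  4|2|1
C(1,3) f=2→J2  4|2|2
C(2,0) f=2→J2  4|2|3
+link4  5|2|3
PS(3,4) f=2→J2  5|2|4
R(1,4) f=1→J1  5|3|4
R(4,0) f=1→J1  5|4|4
PS(4,2) f=2→J2  5|4|5
M = 3(5−1)−2·4−5 = 12−8−5 = -1

M = -1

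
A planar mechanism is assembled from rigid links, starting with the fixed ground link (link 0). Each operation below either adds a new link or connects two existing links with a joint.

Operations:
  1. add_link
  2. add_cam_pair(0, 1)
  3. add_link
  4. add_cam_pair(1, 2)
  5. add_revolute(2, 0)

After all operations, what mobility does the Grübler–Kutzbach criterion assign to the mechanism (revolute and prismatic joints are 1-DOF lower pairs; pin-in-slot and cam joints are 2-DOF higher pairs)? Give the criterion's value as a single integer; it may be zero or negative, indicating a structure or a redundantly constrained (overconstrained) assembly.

M = 2

L=1 J1=0 J2=0
add link → L=2 J1=0 J2=0
C@0,1 dof=2 J2 → L=2 J1=0 J2=1
add link → L=3 J1=0 J2=1
C@1,2 dof=2 J2 → L=3 J1=0 J2=2
R@2,0 dof=1 J1 → L=3 J1=1 J2=2
M=3(L−1)−2J1−J2=3·2−2·1−2=2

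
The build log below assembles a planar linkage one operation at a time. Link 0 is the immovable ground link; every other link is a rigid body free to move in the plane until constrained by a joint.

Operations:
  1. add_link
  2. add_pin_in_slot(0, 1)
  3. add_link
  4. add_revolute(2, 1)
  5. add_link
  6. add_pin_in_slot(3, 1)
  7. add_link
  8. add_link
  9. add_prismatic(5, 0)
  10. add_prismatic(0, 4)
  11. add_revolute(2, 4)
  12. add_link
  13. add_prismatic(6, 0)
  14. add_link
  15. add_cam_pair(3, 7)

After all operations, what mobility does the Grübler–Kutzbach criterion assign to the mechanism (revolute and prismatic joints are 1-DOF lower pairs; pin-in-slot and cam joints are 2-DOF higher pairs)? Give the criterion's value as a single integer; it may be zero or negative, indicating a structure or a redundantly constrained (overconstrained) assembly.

M = 8

link 0 = ground. State L|J1|J2 = 1|0|0
+link1  2|0|0
PS(0,1) f=2→J2  2|0|1
+link2  3|0|1
R(2,1) f=1→J1  3|1|1
+link3  4|1|1
PS(3,1) f=2→J2  4|1|2
+link4  5|1|2
+link5  6|1|2
P(5,0) f=1→J1  6|2|2
P(0,4) f=1→J1  6|3|2
R(2,4) f=1→J1  6|4|2
+link6  7|4|2
P(6,0) f=1→J1  7|5|2
+link7  8|5|2
C(3,7) f=2→J2  8|5|3
M = 3(8−1)−2·5−3 = 21−10−3 = 8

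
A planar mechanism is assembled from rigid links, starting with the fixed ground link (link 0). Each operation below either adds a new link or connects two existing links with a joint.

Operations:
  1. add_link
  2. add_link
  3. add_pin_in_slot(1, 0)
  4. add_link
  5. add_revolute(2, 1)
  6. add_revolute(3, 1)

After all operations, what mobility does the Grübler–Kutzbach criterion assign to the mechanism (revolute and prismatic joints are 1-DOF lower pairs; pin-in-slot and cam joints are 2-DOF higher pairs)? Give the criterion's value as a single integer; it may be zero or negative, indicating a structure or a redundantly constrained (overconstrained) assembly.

M = 4

[1;0;0] (link 0 is ground)
L+ [2;0;0]
L+ [3;0;0]
PS(1,0)∈J2 [3;0;1]
L+ [4;0;1]
R(2,1)∈J1 [4;1;1]
R(3,1)∈J1 [4;2;1]
mobility = 9 − 4 − 1 = 4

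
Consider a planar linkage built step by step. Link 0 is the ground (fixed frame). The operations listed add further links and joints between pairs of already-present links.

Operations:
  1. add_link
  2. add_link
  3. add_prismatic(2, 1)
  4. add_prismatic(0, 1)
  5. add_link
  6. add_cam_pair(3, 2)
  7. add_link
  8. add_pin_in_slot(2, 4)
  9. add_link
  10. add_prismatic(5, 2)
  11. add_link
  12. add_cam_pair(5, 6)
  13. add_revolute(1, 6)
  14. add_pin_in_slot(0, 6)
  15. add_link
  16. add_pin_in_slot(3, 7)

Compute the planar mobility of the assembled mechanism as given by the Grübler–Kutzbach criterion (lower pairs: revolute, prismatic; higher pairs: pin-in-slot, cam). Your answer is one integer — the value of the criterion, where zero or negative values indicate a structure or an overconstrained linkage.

ground; <1,0,0>
#1 <2,0,0>
#2 <3,0,0>
P:2↔1 J1 <3,1,0>
P:0↔1 J1 <3,2,0>
#3 <4,2,0>
C:3↔2 J2 <4,2,1>
#4 <5,2,1>
PS:2↔4 J2 <5,2,2>
#5 <6,2,2>
P:5↔2 J1 <6,3,2>
#6 <7,3,2>
C:5↔6 J2 <7,3,3>
R:1↔6 J1 <7,4,3>
PS:0↔6 J2 <7,4,4>
#7 <8,4,4>
PS:3↔7 J2 <8,4,5>
3×7 − 2×4 − 1×5 = 8

M = 8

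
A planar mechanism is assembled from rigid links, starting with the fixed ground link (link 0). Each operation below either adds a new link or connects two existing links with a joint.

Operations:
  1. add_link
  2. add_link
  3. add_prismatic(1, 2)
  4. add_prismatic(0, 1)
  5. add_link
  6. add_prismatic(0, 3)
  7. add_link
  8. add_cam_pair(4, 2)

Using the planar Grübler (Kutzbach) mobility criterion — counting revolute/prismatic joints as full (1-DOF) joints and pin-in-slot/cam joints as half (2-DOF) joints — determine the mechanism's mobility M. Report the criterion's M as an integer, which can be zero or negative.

M = 5

(L,J1,J2)=(1,0,0); link0 fixed
link1: (2,0,0)
link2: (3,0,0)
P 1-2 [J1]: (3,1,0)
P 0-1 [J1]: (3,2,0)
link3: (4,2,0)
P 0-3 [J1]: (4,3,0)
link4: (5,3,0)
C 4-2 [J2]: (5,3,1)
Grübler: 3·4 − 2·3 − 1 = 5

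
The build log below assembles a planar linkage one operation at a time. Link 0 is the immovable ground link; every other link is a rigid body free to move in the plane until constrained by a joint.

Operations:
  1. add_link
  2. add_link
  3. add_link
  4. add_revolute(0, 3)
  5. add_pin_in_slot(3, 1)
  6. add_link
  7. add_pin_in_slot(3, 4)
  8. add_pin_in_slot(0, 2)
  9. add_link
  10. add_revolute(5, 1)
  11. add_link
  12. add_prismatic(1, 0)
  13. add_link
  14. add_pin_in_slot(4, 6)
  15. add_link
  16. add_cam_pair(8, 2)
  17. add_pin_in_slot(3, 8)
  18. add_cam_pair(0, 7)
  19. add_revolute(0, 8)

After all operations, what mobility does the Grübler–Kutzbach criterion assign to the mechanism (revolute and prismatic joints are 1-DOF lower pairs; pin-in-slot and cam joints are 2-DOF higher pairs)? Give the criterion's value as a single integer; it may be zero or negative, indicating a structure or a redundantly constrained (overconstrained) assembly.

M = 9

[1;0;0] (link 0 is ground)
L+ [2;0;0]
L+ [3;0;0]
L+ [4;0;0]
R(0,3)∈J1 [4;1;0]
PS(3,1)∈J2 [4;1;1]
L+ [5;1;1]
PS(3,4)∈J2 [5;1;2]
PS(0,2)∈J2 [5;1;3]
L+ [6;1;3]
R(5,1)∈J1 [6;2;3]
L+ [7;2;3]
P(1,0)∈J1 [7;3;3]
L+ [8;3;3]
PS(4,6)∈J2 [8;3;4]
L+ [9;3;4]
C(8,2)∈J2 [9;3;5]
PS(3,8)∈J2 [9;3;6]
C(0,7)∈J2 [9;3;7]
R(0,8)∈J1 [9;4;7]
mobility = 24 − 8 − 7 = 9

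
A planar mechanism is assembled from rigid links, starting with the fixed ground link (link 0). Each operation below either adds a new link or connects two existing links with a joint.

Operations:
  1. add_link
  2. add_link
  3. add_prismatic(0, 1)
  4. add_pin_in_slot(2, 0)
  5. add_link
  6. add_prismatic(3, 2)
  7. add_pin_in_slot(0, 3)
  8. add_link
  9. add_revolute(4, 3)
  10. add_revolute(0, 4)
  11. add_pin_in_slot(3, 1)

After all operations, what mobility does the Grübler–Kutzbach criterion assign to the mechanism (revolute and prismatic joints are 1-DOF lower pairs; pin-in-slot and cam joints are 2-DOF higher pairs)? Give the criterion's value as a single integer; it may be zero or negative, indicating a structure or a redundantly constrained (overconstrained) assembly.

link 0 = ground. State L|J1|J2 = 1|0|0
+link1  2|0|0
+link2  3|0|0
P(0,1) f=1→J1  3|1|0
PS(2,0) f=2→J2  3|1|1
+link3  4|1|1
P(3,2) f=1→J1  4|2|1
PS(0,3) f=2→J2  4|2|2
+link4  5|2|2
R(4,3) f=1→J1  5|3|2
R(0,4) f=1→J1  5|4|2
PS(3,1) f=2→J2  5|4|3
M = 3(5−1)−2·4−3 = 12−8−3 = 1

M = 1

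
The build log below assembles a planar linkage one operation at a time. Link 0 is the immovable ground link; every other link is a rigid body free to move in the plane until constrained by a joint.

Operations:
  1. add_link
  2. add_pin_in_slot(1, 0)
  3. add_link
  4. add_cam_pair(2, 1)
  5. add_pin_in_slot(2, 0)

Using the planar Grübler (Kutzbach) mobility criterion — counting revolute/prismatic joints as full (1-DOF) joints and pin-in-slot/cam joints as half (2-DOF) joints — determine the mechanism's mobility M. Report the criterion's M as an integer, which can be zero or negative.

[1;0;0] (link 0 is ground)
L+ [2;0;0]
PS(1,0)∈J2 [2;0;1]
L+ [3;0;1]
C(2,1)∈J2 [3;0;2]
PS(2,0)∈J2 [3;0;3]
mobility = 6 − 0 − 3 = 3

M = 3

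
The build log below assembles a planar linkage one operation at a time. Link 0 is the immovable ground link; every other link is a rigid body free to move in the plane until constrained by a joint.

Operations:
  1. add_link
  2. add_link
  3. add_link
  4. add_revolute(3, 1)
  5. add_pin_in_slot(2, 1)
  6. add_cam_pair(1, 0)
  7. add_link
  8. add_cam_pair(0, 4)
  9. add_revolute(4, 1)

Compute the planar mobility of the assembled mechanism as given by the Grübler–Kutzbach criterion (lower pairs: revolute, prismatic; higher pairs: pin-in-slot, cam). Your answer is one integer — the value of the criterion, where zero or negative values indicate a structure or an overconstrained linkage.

M = 5

[1;0;0] (link 0 is ground)
L+ [2;0;0]
L+ [3;0;0]
L+ [4;0;0]
R(3,1)∈J1 [4;1;0]
PS(2,1)∈J2 [4;1;1]
C(1,0)∈J2 [4;1;2]
L+ [5;1;2]
C(0,4)∈J2 [5;1;3]
R(4,1)∈J1 [5;2;3]
mobility = 12 − 4 − 3 = 5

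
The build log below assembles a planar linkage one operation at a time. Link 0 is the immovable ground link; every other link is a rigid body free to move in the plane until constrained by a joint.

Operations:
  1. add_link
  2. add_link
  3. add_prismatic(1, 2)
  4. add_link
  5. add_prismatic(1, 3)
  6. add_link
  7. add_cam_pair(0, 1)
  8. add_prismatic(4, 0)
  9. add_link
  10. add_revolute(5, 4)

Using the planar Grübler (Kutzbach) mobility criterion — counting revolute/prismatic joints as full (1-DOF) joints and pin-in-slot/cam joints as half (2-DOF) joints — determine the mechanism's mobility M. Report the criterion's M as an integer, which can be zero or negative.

M = 6

L=1 J1=0 J2=0
add link → L=2 J1=0 J2=0
add link → L=3 J1=0 J2=0
P@1,2 dof=1 J1 → L=3 J1=1 J2=0
add link → L=4 J1=1 J2=0
P@1,3 dof=1 J1 → L=4 J1=2 J2=0
add link → L=5 J1=2 J2=0
C@0,1 dof=2 J2 → L=5 J1=2 J2=1
P@4,0 dof=1 J1 → L=5 J1=3 J2=1
add link → L=6 J1=3 J2=1
R@5,4 dof=1 J1 → L=6 J1=4 J2=1
M=3(L−1)−2J1−J2=3·5−2·4−1=6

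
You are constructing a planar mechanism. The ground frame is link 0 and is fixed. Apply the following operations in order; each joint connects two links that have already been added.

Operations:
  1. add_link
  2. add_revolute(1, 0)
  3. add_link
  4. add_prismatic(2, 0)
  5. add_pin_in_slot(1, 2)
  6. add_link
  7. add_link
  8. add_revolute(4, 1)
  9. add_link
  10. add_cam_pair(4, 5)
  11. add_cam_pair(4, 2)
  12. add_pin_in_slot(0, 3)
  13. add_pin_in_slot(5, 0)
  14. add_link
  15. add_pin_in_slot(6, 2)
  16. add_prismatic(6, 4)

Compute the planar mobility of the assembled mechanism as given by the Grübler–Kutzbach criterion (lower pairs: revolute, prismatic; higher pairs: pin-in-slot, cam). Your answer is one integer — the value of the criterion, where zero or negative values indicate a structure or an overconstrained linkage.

M = 4

(L,J1,J2)=(1,0,0); link0 fixed
link1: (2,0,0)
R 1-0 [J1]: (2,1,0)
link2: (3,1,0)
P 2-0 [J1]: (3,2,0)
PS 1-2 [J2]: (3,2,1)
link3: (4,2,1)
link4: (5,2,1)
R 4-1 [J1]: (5,3,1)
link5: (6,3,1)
C 4-5 [J2]: (6,3,2)
C 4-2 [J2]: (6,3,3)
PS 0-3 [J2]: (6,3,4)
PS 5-0 [J2]: (6,3,5)
link6: (7,3,5)
PS 6-2 [J2]: (7,3,6)
P 6-4 [J1]: (7,4,6)
Grübler: 3·6 − 2·4 − 6 = 4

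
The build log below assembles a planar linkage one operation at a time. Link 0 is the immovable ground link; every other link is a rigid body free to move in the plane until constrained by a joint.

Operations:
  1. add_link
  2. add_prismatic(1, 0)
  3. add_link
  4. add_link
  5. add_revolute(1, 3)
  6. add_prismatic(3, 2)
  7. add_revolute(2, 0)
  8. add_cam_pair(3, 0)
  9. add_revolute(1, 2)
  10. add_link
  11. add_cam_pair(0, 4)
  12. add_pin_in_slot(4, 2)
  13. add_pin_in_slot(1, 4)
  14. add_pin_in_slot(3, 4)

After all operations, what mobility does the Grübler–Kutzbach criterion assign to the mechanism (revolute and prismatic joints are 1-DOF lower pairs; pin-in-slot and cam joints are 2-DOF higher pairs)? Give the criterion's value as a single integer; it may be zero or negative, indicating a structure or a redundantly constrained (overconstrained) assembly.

ground; <1,0,0>
#1 <2,0,0>
P:1↔0 J1 <2,1,0>
#2 <3,1,0>
#3 <4,1,0>
R:1↔3 J1 <4,2,0>
P:3↔2 J1 <4,3,0>
R:2↔0 J1 <4,4,0>
C:3↔0 J2 <4,4,1>
R:1↔2 J1 <4,5,1>
#4 <5,5,1>
C:0↔4 J2 <5,5,2>
PS:4↔2 J2 <5,5,3>
PS:1↔4 J2 <5,5,4>
PS:3↔4 J2 <5,5,5>
3×4 − 2×5 − 1×5 = -3

M = -3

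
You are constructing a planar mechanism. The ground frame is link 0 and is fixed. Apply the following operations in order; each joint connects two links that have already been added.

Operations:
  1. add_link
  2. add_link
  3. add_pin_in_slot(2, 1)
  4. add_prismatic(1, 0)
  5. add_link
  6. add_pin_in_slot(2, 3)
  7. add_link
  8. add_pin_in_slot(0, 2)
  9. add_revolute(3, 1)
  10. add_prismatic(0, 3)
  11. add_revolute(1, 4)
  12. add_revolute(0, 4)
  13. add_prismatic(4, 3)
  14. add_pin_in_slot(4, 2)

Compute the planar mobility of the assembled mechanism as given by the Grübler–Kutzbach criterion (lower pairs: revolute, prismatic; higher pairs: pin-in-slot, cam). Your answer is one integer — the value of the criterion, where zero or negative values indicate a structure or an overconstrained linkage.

M = -4

link 0 = ground. State L|J1|J2 = 1|0|0
+link1  2|0|0
+link2  3|0|0
PS(2,1) f=2→J2  3|0|1
P(1,0) f=1→J1  3|1|1
+link3  4|1|1
PS(2,3) f=2→J2  4|1|2
+link4  5|1|2
PS(0,2) f=2→J2  5|1|3
R(3,1) f=1→J1  5|2|3
P(0,3) f=1→J1  5|3|3
R(1,4) f=1→J1  5|4|3
R(0,4) f=1→J1  5|5|3
P(4,3) f=1→J1  5|6|3
PS(4,2) f=2→J2  5|6|4
M = 3(5−1)−2·6−4 = 12−12−4 = -4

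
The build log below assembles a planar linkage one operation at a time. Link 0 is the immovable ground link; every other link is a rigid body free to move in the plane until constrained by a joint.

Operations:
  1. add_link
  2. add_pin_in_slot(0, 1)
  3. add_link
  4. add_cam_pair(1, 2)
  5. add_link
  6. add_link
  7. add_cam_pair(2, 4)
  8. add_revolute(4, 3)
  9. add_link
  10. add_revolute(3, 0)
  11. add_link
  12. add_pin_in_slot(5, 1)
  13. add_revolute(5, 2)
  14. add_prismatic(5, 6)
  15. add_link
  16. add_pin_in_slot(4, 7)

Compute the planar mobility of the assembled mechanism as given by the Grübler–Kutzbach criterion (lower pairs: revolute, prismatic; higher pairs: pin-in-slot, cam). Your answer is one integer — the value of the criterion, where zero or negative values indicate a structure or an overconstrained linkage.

M = 8

link 0 = ground. State L|J1|J2 = 1|0|0
+link1  2|0|0
PS(0,1) f=2→J2  2|0|1
+link2  3|0|1
C(1,2) f=2→J2  3|0|2
+link3  4|0|2
+link4  5|0|2
C(2,4) f=2→J2  5|0|3
R(4,3) f=1→J1  5|1|3
+link5  6|1|3
R(3,0) f=1→J1  6|2|3
+link6  7|2|3
PS(5,1) f=2→J2  7|2|4
R(5,2) f=1→J1  7|3|4
P(5,6) f=1→J1  7|4|4
+link7  8|4|4
PS(4,7) f=2→J2  8|4|5
M = 3(8−1)−2·4−5 = 21−8−5 = 8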